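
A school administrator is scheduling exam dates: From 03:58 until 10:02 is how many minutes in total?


Start time: 03:58 = 238 minutes from midnight
End time: 10:02 = 602 minutes from midnight
Difference: 602 - 238 = 364 minutes
That is 6 hours and 4 minutes

364


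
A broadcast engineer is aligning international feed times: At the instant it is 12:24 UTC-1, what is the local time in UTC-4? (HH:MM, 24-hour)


Local time: 12:24 at UTC-1 (offset -1h)
Target zone: UTC-4 (offset -4h)
Difference: -4 - (-1) = -3 hours
Calculation: 12 + (-3) = 9
Result: 09:24

09:24


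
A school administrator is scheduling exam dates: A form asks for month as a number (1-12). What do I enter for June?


Calendar month order:
5. May
6. June <--
7. July
June is month number 6

6


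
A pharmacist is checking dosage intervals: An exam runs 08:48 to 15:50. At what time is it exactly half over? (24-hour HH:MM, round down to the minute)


Start time: 08:48 = 528 minutes from midnight
End time: 15:50 = 950 minutes from midnight
Sum: 528 + 950 = 1478
Midpoint: 1478 / 2 = 739 minutes
Convert: 739 / 60 = 12 hours, 19 minutes
Result: 12:19

12:19


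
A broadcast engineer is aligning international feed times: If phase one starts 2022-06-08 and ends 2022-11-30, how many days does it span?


Start date: 2022-06-08
End date: 2022-11-30
Jun 2022: +23 days
Jul 2022: +31 days
Aug 2022: +31 days
... (3 more months)
Total: 175 days

175


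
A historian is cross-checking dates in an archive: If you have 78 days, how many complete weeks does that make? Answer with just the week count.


Total days: 78
Days per week: 7
Division: 78 / 7 = 11 remainder 1
Complete weeks: 11
Remaining days: 1

11


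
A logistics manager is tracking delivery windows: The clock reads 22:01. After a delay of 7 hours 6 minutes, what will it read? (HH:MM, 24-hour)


Start time: 22:01
Adding: 7 hours 6 minutes
Minutes: 1 + 6 = 7
Hours: 22 + 7 + 0 = 29
Hour wraparound: 29 mod 24 = 5
Result: 05:07

05:07


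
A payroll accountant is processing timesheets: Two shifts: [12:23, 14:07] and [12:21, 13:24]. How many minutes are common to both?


Interval A: [743, 847] minutes from midnight
Interval B: [741, 804] minutes from midnight
Overlap start = max(743, 741) = 743
Overlap end = min(847, 804) = 804
Overlap = 804 - 743 = 61 minutes

61


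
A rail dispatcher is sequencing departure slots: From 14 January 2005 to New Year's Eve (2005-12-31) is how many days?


Start: January 14, 2005
End: December 31, 2005
Days left in January: 17
February: 28
March: 31
April: 30
May: 31
... plus remaining months
Sum of remaining months: 334
Total: 17 + 334 = 351

351


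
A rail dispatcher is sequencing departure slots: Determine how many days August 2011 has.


Month: August
Year: 2011
August is a 31-day month
Total: 31 days

31


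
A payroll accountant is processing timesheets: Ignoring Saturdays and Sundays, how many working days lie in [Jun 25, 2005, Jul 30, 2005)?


Start: 2005-06-25 (Saturday)
End (exclusive): 2005-07-30 (Saturday)
Total calendar days: 35
Full weeks: 35 // 7 = 5 -> 25 weekdays
Remaining 0 days starting on Saturday:
Total business days: 25 + 0 = 25

25


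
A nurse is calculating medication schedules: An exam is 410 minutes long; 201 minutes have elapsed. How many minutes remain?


Total budget: 410 minutes
Time used: 201 minutes
Remaining: 410 - 201 = 209 minutes
Percent used: 49.0%
Percent remaining: 51.0%

209


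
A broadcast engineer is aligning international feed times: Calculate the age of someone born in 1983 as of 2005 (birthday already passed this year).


Birth year: 1983
Current year: 2005
Age = current year - birth year
Age = 2005 - 1983 = 22

22


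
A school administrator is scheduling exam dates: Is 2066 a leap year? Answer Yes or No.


Year: 2066
Divisible by 4? 2066 / 4 = 516.5 -> No
Not divisible by 4, so NOT a leap year

No


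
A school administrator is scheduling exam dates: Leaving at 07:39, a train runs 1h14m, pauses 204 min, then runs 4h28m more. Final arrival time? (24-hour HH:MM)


Depart: 07:39
Leg 1: +74 min -> 08:53
Layover: +204 min -> 12:17
Leg 2: +268 min -> 16:45
Total travel: 546 minutes = 9h 6m
Arrival: 16:45

16:45


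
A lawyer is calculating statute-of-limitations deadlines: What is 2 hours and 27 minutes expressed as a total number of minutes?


Hours: 2
Minutes: 27
Convert hours to minutes: 2 x 60 = 120
Add remaining minutes: 120 + 27 = 147

147


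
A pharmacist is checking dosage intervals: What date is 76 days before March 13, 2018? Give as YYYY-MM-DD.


Start: 2018-03-13
Subtracting 76 days
Days already passed in March: 13
After going back through March: 63 more days to subtract
February 2018: 28 days, 35 remaining
January 2018: 31 days, 4 remaining
December 2017 has 31 days, need 4
Result: 2017-12-27

2017-12-27


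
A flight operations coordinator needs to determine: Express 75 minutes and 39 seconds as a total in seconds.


Minutes: 75
Seconds: 39
Convert minutes to seconds: 75 x 60 = 4500
Add remaining seconds: 4500 + 39 = 4539

4539


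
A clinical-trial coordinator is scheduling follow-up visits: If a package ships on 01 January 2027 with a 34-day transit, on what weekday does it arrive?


Start: 2027-01-01 (Friday)
Step 1 - find target date: add 34 days
  2027-01-01 + 34 days = 2027-02-04
Step 2 - day of week:
  34 mod 7 = 6
  Friday + 6 days -> Thursday
Result: Thursday (2027-02-04)

Thursday


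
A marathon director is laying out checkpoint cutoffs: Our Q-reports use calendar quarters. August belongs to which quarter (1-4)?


Month: August (month 8)
Q1: January-March (months 1-3)
Q2: April-June (months 4-6)
Q3: July-September (months 7-9)
Q4: October-December (months 10-12)
Month 8 falls in Q3

3


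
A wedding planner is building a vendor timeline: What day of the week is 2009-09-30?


Date: 2009-09-30
January 1, 2009 is a Thursday
Day of year: 273
Offset from Jan 1: 272 days
272 mod 7 = 6
Result: Wednesday

Wednesday


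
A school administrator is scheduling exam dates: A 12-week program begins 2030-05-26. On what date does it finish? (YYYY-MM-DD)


Start: 2030-05-26
Weeks to add: 12
Convert to days: 12 x 7 = 84 days
Add 84 days to 2030-05-26
Result: 2030-08-18

2030-08-18


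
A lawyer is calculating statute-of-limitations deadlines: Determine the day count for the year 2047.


Year: 2047
Check leap year rules:
Divisible by 4? No
2047 is not a leap year
Days: 365

365


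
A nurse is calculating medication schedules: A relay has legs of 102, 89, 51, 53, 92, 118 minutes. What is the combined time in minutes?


Durations: 102, 89, 51, 53, 92, 118
Running sum: 102
+ 89 = 191
+ 51 = 242
+ 53 = 295
+ 92 = 387
+ 118 = 505
Total duration: 505 minutes
That is 8 hours and 25 minutes

505


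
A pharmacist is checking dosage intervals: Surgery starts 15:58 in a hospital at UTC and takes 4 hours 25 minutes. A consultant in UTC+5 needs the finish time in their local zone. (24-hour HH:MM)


Start: 15:58 in UTC
Step 1 - add duration:
  minutes: 58 + 25 = 83 (carry 1h)
  hours: 15 + 4 + 1 = 20
  end in UTC: 20:23
Step 2 - convert UTC -> UTC+5:
  offset difference: 5 - (0) = 5 hours
  20 + (5) = 25 -> mod 24 = 1
Result: 01:23 in UTC+5

01:23


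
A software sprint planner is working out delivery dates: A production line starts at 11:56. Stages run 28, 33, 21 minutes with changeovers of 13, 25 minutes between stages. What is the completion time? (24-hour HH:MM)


Start: 11:56 = 716 min from midnight
  after task 1 (28 min): 12:24
  after break (13 min): 12:37
  after task 2 (33 min): 13:10
  after break (25 min): 13:35
  after task 3 (21 min): 13:56
Total elapsed: 120 minutes
End time: 13:56

13:56


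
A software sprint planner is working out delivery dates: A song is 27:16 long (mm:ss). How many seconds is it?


Minutes: 27
Extra seconds: 16
Seconds per minute: 60
Minutes to seconds: 27 x 60 = 1620
Total: 1620 + 16 = 1636

1636


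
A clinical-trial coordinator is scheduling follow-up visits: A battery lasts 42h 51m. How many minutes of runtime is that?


Hours: 42
Extra minutes: 51
Minutes per hour: 60
Hours to minutes: 42 x 60 = 2520
Total: 2520 + 51 = 2571

2571


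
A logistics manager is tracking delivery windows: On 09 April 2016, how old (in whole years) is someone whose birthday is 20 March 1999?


Birth: 1999-03-20
Reference: 2016-04-09
Year difference: 2016 - 1999 = 17
Has birthday (03-20) occurred by 04-09? Yes
Age in full years: 17

17


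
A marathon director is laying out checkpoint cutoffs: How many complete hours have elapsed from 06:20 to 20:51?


Start: 06:20
End: 20:51
Hour difference: 20 - 6 = 14 hours
Minute difference: 51 - 20 = 31 minutes
Total minutes: 871
Complete hours: 871 / 60 = 14 (remainder 31)

14


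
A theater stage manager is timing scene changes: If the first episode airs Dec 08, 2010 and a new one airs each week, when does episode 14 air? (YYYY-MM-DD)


First occurrence: 2010-12-08 (occurrence 1)
Each occurrence is 7 days after the previous.
Occurrence 14 is 13 weeks after the first.
13 weeks = 91 days
2010-12-08 + 91 days = 2011-03-09

2011-03-09


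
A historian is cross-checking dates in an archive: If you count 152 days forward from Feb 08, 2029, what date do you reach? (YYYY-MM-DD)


Start: 2029-02-08
Adding 152 days
Days remaining in February: 20
After February: 132 days still to add
March 2029: 31 days, 101 remaining
April 2029: 30 days, 71 remaining
May 2029: 31 days, 40 remaining
June 2029: 30 days, 10 remaining
Result: 2029-07-10

2029-07-10


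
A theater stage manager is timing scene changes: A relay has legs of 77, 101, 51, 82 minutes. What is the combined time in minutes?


Durations: 77, 101, 51, 82
Running sum: 77
+ 101 = 178
+ 51 = 229
+ 82 = 311
Total duration: 311 minutes
That is 5 hours and 11 minutes

311


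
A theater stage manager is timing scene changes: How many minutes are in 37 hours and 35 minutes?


Hours: 37
Extra minutes: 35
Minutes per hour: 60
Hours to minutes: 37 x 60 = 2220
Total: 2220 + 35 = 2255

2255


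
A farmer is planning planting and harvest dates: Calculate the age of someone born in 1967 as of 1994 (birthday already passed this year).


Birth year: 1967
Current year: 1994
Age = current year - birth year
Age = 1994 - 1967 = 27

27


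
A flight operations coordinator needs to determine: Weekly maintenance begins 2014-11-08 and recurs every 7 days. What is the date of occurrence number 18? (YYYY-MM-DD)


First occurrence: 2014-11-08 (occurrence 1)
Each occurrence is 7 days after the previous.
Occurrence 18 is 17 weeks after the first.
17 weeks = 119 days
2014-11-08 + 119 days = 2015-03-07

2015-03-07


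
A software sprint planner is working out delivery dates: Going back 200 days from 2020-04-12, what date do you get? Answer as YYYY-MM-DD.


Start: 2020-04-12
Subtracting 200 days
Days already passed in April: 12
After going back through April: 188 more days to subtract
March 2020: 31 days, 157 remaining
February 2020: 29 days, 128 remaining
January 2020: 31 days, 97 remaining
December 2019: 31 days, 66 remaining
Result: 2019-09-25

2019-09-25


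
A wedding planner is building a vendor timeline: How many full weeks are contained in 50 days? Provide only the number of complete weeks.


Total days: 50
Days per week: 7
Division: 50 / 7 = 7 remainder 1
Complete weeks: 7
Remaining days: 1

7


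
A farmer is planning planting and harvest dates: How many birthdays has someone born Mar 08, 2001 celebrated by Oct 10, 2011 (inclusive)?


Birth: 2001-03-08
Reference: 2011-10-10
Year difference: 2011 - 2001 = 10
Has birthday (03-08) occurred by 10-10? Yes
Age in full years: 10

10


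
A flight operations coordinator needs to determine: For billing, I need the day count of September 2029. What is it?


Month: September
Year: 2029
September is a 30-day month
Total: 30 days

30


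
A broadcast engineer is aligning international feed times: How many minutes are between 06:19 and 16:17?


Start time: 06:19 = 379 minutes from midnight
End time: 16:17 = 977 minutes from midnight
Difference: 977 - 379 = 598 minutes
That is 9 hours and 58 minutes

598


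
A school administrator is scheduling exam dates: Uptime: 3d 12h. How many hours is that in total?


Days: 3
Extra hours: 12
Hours per day: 24
Days to hours: 3 x 24 = 72
Total: 72 + 12 = 84

84


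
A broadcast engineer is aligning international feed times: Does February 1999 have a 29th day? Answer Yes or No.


Year: 1999
Divisible by 4? 1999 / 4 = 499.75 -> No
Not divisible by 4, so NOT a leap year

No


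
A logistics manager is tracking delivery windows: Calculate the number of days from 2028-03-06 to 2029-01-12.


Start date: 2028-03-06
End date: 2029-01-12
Mar 2028: +26 days
Apr 2028: +30 days
May 2028: +31 days
... (8 more months)
Total: 312 days

312


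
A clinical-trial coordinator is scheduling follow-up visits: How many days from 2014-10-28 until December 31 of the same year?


Start: October 28, 2014
End: December 31, 2014
Days left in October: 3
November: 30
December: 31
Sum of remaining months: 61
Total: 3 + 61 = 64

64


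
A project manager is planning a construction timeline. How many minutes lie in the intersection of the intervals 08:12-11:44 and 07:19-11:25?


Interval A: [492, 704] minutes from midnight
Interval B: [439, 685] minutes from midnight
Overlap start = max(492, 439) = 492
Overlap end = min(704, 685) = 685
Overlap = 685 - 492 = 193 minutes

193


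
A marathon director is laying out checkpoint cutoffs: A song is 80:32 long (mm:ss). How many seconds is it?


Minutes: 80
Extra seconds: 32
Seconds per minute: 60
Minutes to seconds: 80 x 60 = 4800
Total: 4800 + 32 = 4832

4832


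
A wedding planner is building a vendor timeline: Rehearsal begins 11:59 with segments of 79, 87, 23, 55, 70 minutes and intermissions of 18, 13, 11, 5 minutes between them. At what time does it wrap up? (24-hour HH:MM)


Start: 11:59 = 719 min from midnight
  after task 1 (79 min): 13:18
  after break (18 min): 13:36
  after task 2 (87 min): 15:03
  after break (13 min): 15:16
  after task 3 (23 min): 15:39
  after break (11 min): 15:50
  after task 4 (55 min): 16:45
  after break (5 min): 16:50
  after task 5 (70 min): 18:00
Total elapsed: 361 minutes
End time: 18:00

18:00


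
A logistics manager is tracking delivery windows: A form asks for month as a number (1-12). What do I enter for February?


Calendar month order:
1. January
2. February <--
3. March
February is month number 2

2


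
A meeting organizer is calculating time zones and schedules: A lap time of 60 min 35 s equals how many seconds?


Minutes: 60
Seconds: 35
Convert minutes to seconds: 60 x 60 = 3600
Add remaining seconds: 3600 + 35 = 3635

3635


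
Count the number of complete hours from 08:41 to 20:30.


Start: 08:41
End: 20:30
Hour difference: 20 - 8 = 12 hours
Minute difference: 30 - 41 = -11 minutes
Total minutes: 709
Complete hours: 709 / 60 = 11 (remainder 49)

11


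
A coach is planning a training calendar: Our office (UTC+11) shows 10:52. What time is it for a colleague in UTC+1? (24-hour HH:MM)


Local time: 10:52 at UTC+11 (offset 11h)
Target zone: UTC+1 (offset 1h)
Difference: 1 - (11) = -10 hours
Calculation: 10 + (-10) = 0
Result: 00:52

00:52


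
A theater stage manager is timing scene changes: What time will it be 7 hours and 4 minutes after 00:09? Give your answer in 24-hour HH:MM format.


Start time: 00:09
Adding: 7 hours 4 minutes
Minutes: 9 + 4 = 13
Hours: 0 + 7 + 0 = 7
Result: 07:13

07:13


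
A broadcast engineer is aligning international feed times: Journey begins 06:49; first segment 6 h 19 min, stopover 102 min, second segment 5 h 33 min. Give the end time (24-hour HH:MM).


Depart: 06:49
Leg 1: +379 min -> 13:08
Layover: +102 min -> 14:50
Leg 2: +333 min -> 20:23
Total travel: 814 minutes = 13h 34m
Arrival: 20:23

20:23


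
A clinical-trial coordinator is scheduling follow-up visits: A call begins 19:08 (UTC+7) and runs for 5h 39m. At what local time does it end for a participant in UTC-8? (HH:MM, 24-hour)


Start: 19:08 in UTC+7
Step 1 - add duration:
  minutes: 8 + 39 = 47
  hours: 19 + 5 + 0 = 24
  end in UTC+7: 00:47
Step 2 - convert UTC+7 -> UTC-8:
  offset difference: -8 - (7) = -15 hours
  0 + (-15) = -15 -> mod 24 = 9
Result: 09:47 in UTC-8

09:47


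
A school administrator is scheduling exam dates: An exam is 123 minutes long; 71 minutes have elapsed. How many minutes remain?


Total budget: 123 minutes
Time used: 71 minutes
Remaining: 123 - 71 = 52 minutes
Percent used: 57.7%
Percent remaining: 42.3%

52


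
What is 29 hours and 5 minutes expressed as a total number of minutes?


Hours: 29
Minutes: 5
Convert hours to minutes: 29 x 60 = 1740
Add remaining minutes: 1740 + 5 = 1745

1745


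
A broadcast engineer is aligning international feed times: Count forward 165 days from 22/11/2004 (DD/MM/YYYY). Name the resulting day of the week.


Start: 2004-11-22 (Monday)
Step 1 - find target date: add 165 days
  2004-11-22 + 165 days = 2005-05-06
Step 2 - day of week:
  165 mod 7 = 4
  Monday + 4 days -> Friday
Result: Friday (2005-05-06)

Friday


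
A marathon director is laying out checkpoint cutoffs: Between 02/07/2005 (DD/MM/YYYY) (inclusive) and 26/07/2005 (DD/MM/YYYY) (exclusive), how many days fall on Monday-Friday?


Start: 2005-07-02 (Saturday)
End (exclusive): 2005-07-26 (Tuesday)
Total calendar days: 24
Full weeks: 24 // 7 = 3 -> 15 weekdays
Remaining 3 days starting on Saturday:
  Sat(-), Sun(-), Mon(w) -> 1 weekdays
Total business days: 15 + 1 = 16

16


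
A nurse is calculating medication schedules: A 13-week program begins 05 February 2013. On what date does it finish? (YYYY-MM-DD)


Start: 2013-02-05
Weeks to add: 13
Convert to days: 13 x 7 = 91 days
Add 91 days to 2013-02-05
Result: 2013-05-07

2013-05-07


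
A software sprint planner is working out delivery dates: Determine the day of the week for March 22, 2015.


Date: 2015-03-22
January 1, 2015 is a Thursday
Day of year: 81
Offset from Jan 1: 80 days
80 mod 7 = 3
Result: Sunday

Sunday


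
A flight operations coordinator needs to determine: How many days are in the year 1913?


Year: 1913
Check leap year rules:
Divisible by 4? No
1913 is not a leap year
Days: 365

365


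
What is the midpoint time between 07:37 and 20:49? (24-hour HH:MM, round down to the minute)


Start time: 07:37 = 457 minutes from midnight
End time: 20:49 = 1249 minutes from midnight
Sum: 457 + 1249 = 1706
Midpoint: 1706 / 2 = 853 minutes
Convert: 853 / 60 = 14 hours, 13 minutes
Result: 14:13

14:13


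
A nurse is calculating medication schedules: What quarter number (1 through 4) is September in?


Month: September (month 9)
Q1: January-March (months 1-3)
Q2: April-June (months 4-6)
Q3: July-September (months 7-9)
Q4: October-December (months 10-12)
Month 9 falls in Q3

3


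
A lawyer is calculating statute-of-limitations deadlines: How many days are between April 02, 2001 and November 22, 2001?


Start date: 2001-04-02
End date: 2001-11-22
Apr 2001: +29 days
May 2001: +31 days
Jun 2001: +30 days
... (5 more months)
Total: 234 days

234


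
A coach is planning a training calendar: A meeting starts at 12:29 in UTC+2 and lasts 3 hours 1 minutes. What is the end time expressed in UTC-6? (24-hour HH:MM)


Start: 12:29 in UTC+2
Step 1 - add duration:
  minutes: 29 + 1 = 30
  hours: 12 + 3 + 0 = 15
  end in UTC+2: 15:30
Step 2 - convert UTC+2 -> UTC-6:
  offset difference: -6 - (2) = -8 hours
  15 + (-8) = 7 -> mod 24 = 7
Result: 07:30 in UTC-6

07:30


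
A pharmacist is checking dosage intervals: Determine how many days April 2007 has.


Month: April
Year: 2007
April is a 30-day month
Total: 30 days

30


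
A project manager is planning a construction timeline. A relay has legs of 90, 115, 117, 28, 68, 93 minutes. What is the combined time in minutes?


Durations: 90, 115, 117, 28, 68, 93
Running sum: 90
+ 115 = 205
+ 117 = 322
+ 28 = 350
+ 68 = 418
+ 93 = 511
Total duration: 511 minutes
That is 8 hours and 31 minutes

511


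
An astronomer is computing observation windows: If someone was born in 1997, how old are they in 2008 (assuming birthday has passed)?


Birth year: 1997
Current year: 2008
Age = current year - birth year
Age = 2008 - 1997 = 11

11


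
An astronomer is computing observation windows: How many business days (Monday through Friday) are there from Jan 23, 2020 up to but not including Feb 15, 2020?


Start: 2020-01-23 (Thursday)
End (exclusive): 2020-02-15 (Saturday)
Total calendar days: 23
Full weeks: 23 // 7 = 3 -> 15 weekdays
Remaining 2 days starting on Thursday:
  Thu(w), Fri(w) -> 2 weekdays
Total business days: 15 + 2 = 17

17


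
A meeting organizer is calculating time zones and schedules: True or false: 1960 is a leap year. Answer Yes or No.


Year: 1960
Divisible by 4? 1960 / 4 = 490.0 -> Yes
Divisible by 100? 1960 / 100 = 19.6 -> No
Divisible by 4 but not 100, so it IS a leap year

Yes


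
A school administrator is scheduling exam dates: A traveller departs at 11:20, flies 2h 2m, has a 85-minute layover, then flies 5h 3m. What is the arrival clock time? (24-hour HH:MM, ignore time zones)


Depart: 11:20
Leg 1: +122 min -> 13:22
Layover: +85 min -> 14:47
Leg 2: +303 min -> 19:50
Total travel: 510 minutes = 8h 30m
Arrival: 19:50

19:50


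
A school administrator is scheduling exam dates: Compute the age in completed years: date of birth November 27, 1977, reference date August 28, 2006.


Birth: 1977-11-27
Reference: 2006-08-28
Year difference: 2006 - 1977 = 29
Has birthday (11-27) occurred by 08-28? No
Birthday not yet reached this year -> subtract 1
Age in full years: 28

28


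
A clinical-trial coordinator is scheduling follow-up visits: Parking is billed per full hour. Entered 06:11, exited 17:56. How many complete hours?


Start: 06:11
End: 17:56
Hour difference: 17 - 6 = 11 hours
Minute difference: 56 - 11 = 45 minutes
Total minutes: 705
Complete hours: 705 / 60 = 11 (remainder 45)

11


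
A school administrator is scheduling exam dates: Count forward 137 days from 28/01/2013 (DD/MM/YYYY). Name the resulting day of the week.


Start: 2013-01-28 (Monday)
Step 1 - find target date: add 137 days
  2013-01-28 + 137 days = 2013-06-14
Step 2 - day of week:
  137 mod 7 = 4
  Monday + 4 days -> Friday
Result: Friday (2013-06-14)

Friday


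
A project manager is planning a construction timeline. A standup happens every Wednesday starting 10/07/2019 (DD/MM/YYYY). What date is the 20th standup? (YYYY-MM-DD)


First occurrence: 2019-07-10 (occurrence 1)
Each occurrence is 7 days after the previous.
Occurrence 20 is 19 weeks after the first.
19 weeks = 133 days
2019-07-10 + 133 days = 2019-11-20

2019-11-20


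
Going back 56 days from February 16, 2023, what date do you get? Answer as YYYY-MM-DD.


Start: 2023-02-16
Subtracting 56 days
Days already passed in February: 16
After going back through February: 40 more days to subtract
January 2023: 31 days, 9 remaining
December 2022 has 31 days, need 9
Result: 2022-12-22

2022-12-22


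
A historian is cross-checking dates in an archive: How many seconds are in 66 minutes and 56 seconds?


Minutes: 66
Extra seconds: 56
Seconds per minute: 60
Minutes to seconds: 66 x 60 = 3960
Total: 3960 + 56 = 4016

4016


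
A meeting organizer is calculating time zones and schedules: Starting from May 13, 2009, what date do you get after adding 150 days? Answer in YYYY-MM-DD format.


Start: 2009-05-13
Adding 150 days
Days remaining in May: 18
After May: 132 days still to add
June 2009: 30 days, 102 remaining
July 2009: 31 days, 71 remaining
August 2009: 31 days, 40 remaining
September 2009: 30 days, 10 remaining
Result: 2009-10-10

2009-10-10


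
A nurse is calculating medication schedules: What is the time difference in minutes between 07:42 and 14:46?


Start time: 07:42 = 462 minutes from midnight
End time: 14:46 = 886 minutes from midnight
Difference: 886 - 462 = 424 minutes
That is 7 hours and 4 minutes

424


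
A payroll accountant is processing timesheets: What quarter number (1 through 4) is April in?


Month: April (month 4)
Q1: January-March (months 1-3)
Q2: April-June (months 4-6)
Q3: July-September (months 7-9)
Q4: October-December (months 10-12)
Month 4 falls in Q2

2


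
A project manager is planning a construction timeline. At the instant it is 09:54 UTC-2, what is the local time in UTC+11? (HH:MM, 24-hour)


Local time: 09:54 at UTC-2 (offset -2h)
Target zone: UTC+11 (offset 11h)
Difference: 11 - (-2) = 13 hours
Calculation: 9 + (13) = 22
Result: 22:54

22:54


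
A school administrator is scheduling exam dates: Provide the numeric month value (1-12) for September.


Calendar month order:
8. August
9. September <--
10. October
September is month number 9

9


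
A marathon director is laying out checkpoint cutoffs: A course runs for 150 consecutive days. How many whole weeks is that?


Total days: 150
Days per week: 7
Division: 150 / 7 = 21 remainder 3
Complete weeks: 21
Remaining days: 3

21


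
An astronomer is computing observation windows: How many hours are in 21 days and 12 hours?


Days: 21
Extra hours: 12
Hours per day: 24
Days to hours: 21 x 24 = 504
Total: 504 + 12 = 516

516


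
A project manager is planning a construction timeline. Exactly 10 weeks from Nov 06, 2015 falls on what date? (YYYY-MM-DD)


Start: 2015-11-06
Weeks to add: 10
Convert to days: 10 x 7 = 70 days
Add 70 days to 2015-11-06
Result: 2016-01-15

2016-01-15


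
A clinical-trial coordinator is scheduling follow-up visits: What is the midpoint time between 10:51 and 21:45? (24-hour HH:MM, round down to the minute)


Start time: 10:51 = 651 minutes from midnight
End time: 21:45 = 1305 minutes from midnight
Sum: 651 + 1305 = 1956
Midpoint: 1956 / 2 = 978 minutes
Convert: 978 / 60 = 16 hours, 18 minutes
Result: 16:18

16:18


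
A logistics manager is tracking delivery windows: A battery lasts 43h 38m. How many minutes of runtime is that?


Hours: 43
Extra minutes: 38
Minutes per hour: 60
Hours to minutes: 43 x 60 = 2580
Total: 2580 + 38 = 2618

2618


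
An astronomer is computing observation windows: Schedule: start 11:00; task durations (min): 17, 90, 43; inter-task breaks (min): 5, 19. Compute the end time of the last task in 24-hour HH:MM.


Start: 11:00 = 660 min from midnight
  after task 1 (17 min): 11:17
  after break (5 min): 11:22
  after task 2 (90 min): 12:52
  after break (19 min): 13:11
  after task 3 (43 min): 13:54
Total elapsed: 174 minutes
End time: 13:54

13:54


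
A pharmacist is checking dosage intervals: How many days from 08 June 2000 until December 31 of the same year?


Start: June 08, 2000
End: December 31, 2000
Days left in June: 22
July: 31
August: 31
September: 30
October: 31
... plus remaining months
Sum of remaining months: 184
Total: 22 + 184 = 206

206


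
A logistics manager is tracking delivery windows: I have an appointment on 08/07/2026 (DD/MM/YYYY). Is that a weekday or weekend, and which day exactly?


Date: 2026-07-08
January 1, 2026 is a Thursday
Day of year: 189
Offset from Jan 1: 188 days
188 mod 7 = 6
Result: Wednesday

Wednesday


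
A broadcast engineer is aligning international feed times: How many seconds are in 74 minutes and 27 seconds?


Minutes: 74
Seconds: 27
Convert minutes to seconds: 74 x 60 = 4440
Add remaining seconds: 4440 + 27 = 4467

4467


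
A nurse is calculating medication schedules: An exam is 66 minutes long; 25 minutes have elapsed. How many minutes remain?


Total budget: 66 minutes
Time used: 25 minutes
Remaining: 66 - 25 = 41 minutes
Percent used: 37.9%
Percent remaining: 62.1%

41


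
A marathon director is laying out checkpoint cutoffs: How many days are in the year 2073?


Year: 2073
Check leap year rules:
Divisible by 4? No
2073 is not a leap year
Days: 365

365


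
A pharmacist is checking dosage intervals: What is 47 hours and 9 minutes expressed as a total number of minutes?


Hours: 47
Minutes: 9
Convert hours to minutes: 47 x 60 = 2820
Add remaining minutes: 2820 + 9 = 2829

2829


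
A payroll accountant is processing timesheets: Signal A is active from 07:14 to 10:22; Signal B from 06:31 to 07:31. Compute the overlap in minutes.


Interval A: [434, 622] minutes from midnight
Interval B: [391, 451] minutes from midnight
Overlap start = max(434, 391) = 434
Overlap end = min(622, 451) = 451
Overlap = 451 - 434 = 17 minutes

17


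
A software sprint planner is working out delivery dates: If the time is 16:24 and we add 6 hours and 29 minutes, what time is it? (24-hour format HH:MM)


Start time: 16:24
Adding: 6 hours 29 minutes
Minutes: 24 + 29 = 53
Hours: 16 + 6 + 0 = 22
Result: 22:53

22:53


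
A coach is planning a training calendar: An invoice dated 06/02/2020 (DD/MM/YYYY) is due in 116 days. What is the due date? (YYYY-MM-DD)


Start: 2020-02-06
Adding 116 days
Days remaining in February: 23
After February: 93 days still to add
March 2020: 31 days, 62 remaining
April 2020: 30 days, 32 remaining
May 2020: 31 days, 1 remaining
June 2020 has 30 days, need 1
Result: 2020-06-01

2020-06-01


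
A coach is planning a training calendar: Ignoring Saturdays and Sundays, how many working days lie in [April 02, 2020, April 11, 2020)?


Start: 2020-04-02 (Thursday)
End (exclusive): 2020-04-11 (Saturday)
Total calendar days: 9
Full weeks: 9 // 7 = 1 -> 5 weekdays
Remaining 2 days starting on Thursday:
  Thu(w), Fri(w) -> 2 weekdays
Total business days: 5 + 2 = 7

7


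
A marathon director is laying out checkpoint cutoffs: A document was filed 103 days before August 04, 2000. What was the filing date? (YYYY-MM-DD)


Start: 2000-08-04
Subtracting 103 days
Days already passed in August: 4
After going back through August: 99 more days to subtract
July 2000: 31 days, 68 remaining
June 2000: 30 days, 38 remaining
May 2000: 31 days, 7 remaining
April 2000 has 30 days, need 7
Result: 2000-04-23

2000-04-23


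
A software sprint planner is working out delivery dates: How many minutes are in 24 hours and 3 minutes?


Hours: 24
Extra minutes: 3
Minutes per hour: 60
Hours to minutes: 24 x 60 = 1440
Total: 1440 + 3 = 1443

1443


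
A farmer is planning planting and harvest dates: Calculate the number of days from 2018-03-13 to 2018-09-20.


Start date: 2018-03-13
End date: 2018-09-20
Mar 2018: +19 days
Apr 2018: +30 days
May 2018: +31 days
... (4 more months)
Total: 191 days

191


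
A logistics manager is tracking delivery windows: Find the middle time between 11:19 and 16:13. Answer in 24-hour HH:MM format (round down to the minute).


Start time: 11:19 = 679 minutes from midnight
End time: 16:13 = 973 minutes from midnight
Sum: 679 + 973 = 1652
Midpoint: 1652 / 2 = 826 minutes
Convert: 826 / 60 = 13 hours, 46 minutes
Result: 13:46

13:46


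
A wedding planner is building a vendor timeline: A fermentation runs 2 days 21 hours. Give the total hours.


Days: 2
Extra hours: 21
Hours per day: 24
Days to hours: 2 x 24 = 48
Total: 48 + 21 = 69

69


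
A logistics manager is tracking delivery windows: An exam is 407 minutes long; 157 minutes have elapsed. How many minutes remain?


Total budget: 407 minutes
Time used: 157 minutes
Remaining: 407 - 157 = 250 minutes
Percent used: 38.6%
Percent remaining: 61.4%

250


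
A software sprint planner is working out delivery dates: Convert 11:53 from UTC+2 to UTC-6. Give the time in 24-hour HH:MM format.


Local time: 11:53 at UTC+2 (offset 2h)
Target zone: UTC-6 (offset -6h)
Difference: -6 - (2) = -8 hours
Calculation: 11 + (-8) = 3
Result: 03:53

03:53


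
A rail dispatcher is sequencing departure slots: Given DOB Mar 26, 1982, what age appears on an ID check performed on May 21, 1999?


Birth: 1982-03-26
Reference: 1999-05-21
Year difference: 1999 - 1982 = 17
Has birthday (03-26) occurred by 05-21? Yes
Age in full years: 17

17


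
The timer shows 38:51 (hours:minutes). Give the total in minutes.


Hours: 38
Minutes: 51
Convert hours to minutes: 38 x 60 = 2280
Add remaining minutes: 2280 + 51 = 2331

2331


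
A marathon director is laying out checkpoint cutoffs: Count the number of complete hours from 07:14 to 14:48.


Start: 07:14
End: 14:48
Hour difference: 14 - 7 = 7 hours
Minute difference: 48 - 14 = 34 minutes
Total minutes: 454
Complete hours: 454 / 60 = 7 (remainder 34)

7


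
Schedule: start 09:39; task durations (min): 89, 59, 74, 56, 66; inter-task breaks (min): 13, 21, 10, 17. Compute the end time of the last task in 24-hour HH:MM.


Start: 09:39 = 579 min from midnight
  after task 1 (89 min): 11:08
  after break (13 min): 11:21
  after task 2 (59 min): 12:20
  after break (21 min): 12:41
  after task 3 (74 min): 13:55
  after break (10 min): 14:05
  after task 4 (56 min): 15:01
  after break (17 min): 15:18
  after task 5 (66 min): 16:24
Total elapsed: 405 minutes
End time: 16:24

16:24


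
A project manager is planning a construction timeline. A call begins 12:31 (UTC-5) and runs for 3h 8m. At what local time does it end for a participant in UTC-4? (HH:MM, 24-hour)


Start: 12:31 in UTC-5
Step 1 - add duration:
  minutes: 31 + 8 = 39
  hours: 12 + 3 + 0 = 15
  end in UTC-5: 15:39
Step 2 - convert UTC-5 -> UTC-4:
  offset difference: -4 - (-5) = 1 hours
  15 + (1) = 16 -> mod 24 = 16
Result: 16:39 in UTC-4

16:39


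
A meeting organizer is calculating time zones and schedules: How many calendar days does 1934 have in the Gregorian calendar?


Year: 1934
Check leap year rules:
Divisible by 4? No
1934 is not a leap year
Days: 365

365


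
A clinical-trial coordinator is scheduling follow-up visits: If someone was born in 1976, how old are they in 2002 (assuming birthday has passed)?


Birth year: 1976
Current year: 2002
Age = current year - birth year
Age = 2002 - 1976 = 26

26


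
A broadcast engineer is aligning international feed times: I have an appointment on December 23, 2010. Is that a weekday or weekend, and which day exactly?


Date: 2010-12-23
January 1, 2010 is a Friday
Day of year: 357
Offset from Jan 1: 356 days
356 mod 7 = 6
Result: Thursday

Thursday


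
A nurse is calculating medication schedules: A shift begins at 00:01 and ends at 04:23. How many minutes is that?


Start time: 00:01 = 1 minutes from midnight
End time: 04:23 = 263 minutes from midnight
Difference: 263 - 1 = 262 minutes
That is 4 hours and 22 minutes

262


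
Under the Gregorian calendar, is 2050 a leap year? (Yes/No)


Year: 2050
Divisible by 4? 2050 / 4 = 512.5 -> No
Not divisible by 4, so NOT a leap year

No


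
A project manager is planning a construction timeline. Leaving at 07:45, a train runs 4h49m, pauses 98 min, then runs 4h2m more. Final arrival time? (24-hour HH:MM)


Depart: 07:45
Leg 1: +289 min -> 12:34
Layover: +98 min -> 14:12
Leg 2: +242 min -> 18:14
Total travel: 629 minutes = 10h 29m
Arrival: 18:14

18:14


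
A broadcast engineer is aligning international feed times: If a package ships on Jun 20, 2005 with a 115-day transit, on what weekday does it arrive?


Start: 2005-06-20 (Monday)
Step 1 - find target date: add 115 days
  2005-06-20 + 115 days = 2005-10-13
Step 2 - day of week:
  115 mod 7 = 3
  Monday + 3 days -> Thursday
Result: Thursday (2005-10-13)

Thursday


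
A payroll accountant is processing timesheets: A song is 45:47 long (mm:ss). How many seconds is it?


Minutes: 45
Extra seconds: 47
Seconds per minute: 60
Minutes to seconds: 45 x 60 = 2700
Total: 2700 + 47 = 2747

2747


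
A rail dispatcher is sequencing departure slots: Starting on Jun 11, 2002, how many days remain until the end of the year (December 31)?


Start: June 11, 2002
End: December 31, 2002
Days left in June: 19
July: 31
August: 31
September: 30
October: 31
... plus remaining months
Sum of remaining months: 184
Total: 19 + 184 = 203

203


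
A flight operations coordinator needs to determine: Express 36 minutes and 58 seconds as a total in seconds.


Minutes: 36
Seconds: 58
Convert minutes to seconds: 36 x 60 = 2160
Add remaining seconds: 2160 + 58 = 2218

2218


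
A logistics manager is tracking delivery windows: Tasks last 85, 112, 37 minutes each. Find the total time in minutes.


Durations: 85, 112, 37
Running sum: 85
+ 112 = 197
+ 37 = 234
Total duration: 234 minutes
That is 3 hours and 54 minutes

234


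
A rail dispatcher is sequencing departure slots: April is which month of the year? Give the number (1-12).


Calendar month order:
3. March
4. April <--
5. May
April is month number 4

4


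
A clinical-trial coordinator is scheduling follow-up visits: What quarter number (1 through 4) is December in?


Month: December (month 12)
Q1: January-March (months 1-3)
Q2: April-June (months 4-6)
Q3: July-September (months 7-9)
Q4: October-December (months 10-12)
Month 12 falls in Q4

4


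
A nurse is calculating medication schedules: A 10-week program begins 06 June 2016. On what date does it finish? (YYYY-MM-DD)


Start: 2016-06-06
Weeks to add: 10
Convert to days: 10 x 7 = 70 days
Add 70 days to 2016-06-06
Result: 2016-08-15

2016-08-15


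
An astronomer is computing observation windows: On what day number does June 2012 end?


Month: June
Year: 2012
June is a 30-day month
Total: 30 days

30


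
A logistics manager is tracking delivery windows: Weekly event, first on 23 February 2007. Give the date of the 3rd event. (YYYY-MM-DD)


First occurrence: 2007-02-23 (occurrence 1)
Each occurrence is 7 days after the previous.
Occurrence 3 is 2 weeks after the first.
2 weeks = 14 days
2007-02-23 + 14 days = 2007-03-09

2007-03-09


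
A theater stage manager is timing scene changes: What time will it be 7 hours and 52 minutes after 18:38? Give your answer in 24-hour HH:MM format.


Start time: 18:38
Adding: 7 hours 52 minutes
Minutes: 38 + 52 = 90
Minute overflow: 90 >= 60, so carry 1 hour, minutes = 30
Hours: 18 + 7 + 1 = 26
Hour wraparound: 26 mod 24 = 2
Result: 02:30

02:30


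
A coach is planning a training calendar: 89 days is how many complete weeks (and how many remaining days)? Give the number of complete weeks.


Total days: 89
Days per week: 7
Division: 89 / 7 = 12 remainder 5
Complete weeks: 12
Remaining days: 5

12


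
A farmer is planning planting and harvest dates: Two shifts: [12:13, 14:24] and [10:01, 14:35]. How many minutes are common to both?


Interval A: [733, 864] minutes from midnight
Interval B: [601, 875] minutes from midnight
Overlap start = max(733, 601) = 733
Overlap end = min(864, 875) = 864
Overlap = 864 - 733 = 131 minutes

131


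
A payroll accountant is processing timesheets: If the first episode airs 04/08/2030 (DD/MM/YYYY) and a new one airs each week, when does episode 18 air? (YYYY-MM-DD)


First occurrence: 2030-08-04 (occurrence 1)
Each occurrence is 7 days after the previous.
Occurrence 18 is 17 weeks after the first.
17 weeks = 119 days
2030-08-04 + 119 days = 2030-12-01

2030-12-01


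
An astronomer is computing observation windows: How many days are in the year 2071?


Year: 2071
Check leap year rules:
Divisible by 4? No
2071 is not a leap year
Days: 365

365


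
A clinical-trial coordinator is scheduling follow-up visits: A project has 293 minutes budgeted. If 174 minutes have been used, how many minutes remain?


Total budget: 293 minutes
Time used: 174 minutes
Remaining: 293 - 174 = 119 minutes
Percent used: 59.4%
Percent remaining: 40.6%

119


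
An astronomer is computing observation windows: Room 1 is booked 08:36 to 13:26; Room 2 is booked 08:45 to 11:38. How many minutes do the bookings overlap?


Interval A: [516, 806] minutes from midnight
Interval B: [525, 698] minutes from midnight
Overlap start = max(516, 525) = 525
Overlap end = min(806, 698) = 698
Overlap = 698 - 525 = 173 minutes

173
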